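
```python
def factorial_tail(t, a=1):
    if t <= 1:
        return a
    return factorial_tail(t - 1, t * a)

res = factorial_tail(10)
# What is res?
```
Call trace:
factorial_tail(t=10, a=1)
  factorial_tail(t=9, a=10)
    factorial_tail(t=8, a=90)
      factorial_tail(t=7, a=720)
        factorial_tail(t=6, a=5040)
          factorial_tail(t=5, a=30240)
            factorial_tail(t=4, a=151200)
              factorial_tail(t=3, a=604800)
                factorial_tail(t=2, a=1814400)
                  factorial_tail(t=1, a=3628800)
                  -> return 3628800
                -> return 3628800
              -> return 3628800
            -> return 3628800
          -> return 3628800
        -> return 3628800
      -> return 3628800
    -> return 3628800
  -> return 3628800
-> return 3628800

Final answer: 3628800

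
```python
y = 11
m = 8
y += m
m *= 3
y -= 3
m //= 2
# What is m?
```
Trace:
  y=11
  y=11, m=8
  y=19, m=8
  y=19, m=24
  y=16, m=24
  y=16, m=12

Final answer: 12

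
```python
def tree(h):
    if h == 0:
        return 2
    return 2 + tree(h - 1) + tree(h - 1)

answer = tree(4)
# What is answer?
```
Call trace (a repeated sub-call is expanded the first time; later identical calls just restate its return value):
tree(h=4)
  tree(h=3)
    tree(h=2)
      tree(h=1)
        tree(h=0)
        -> return 2
        tree(h=0)
        -> return 2
      -> return 6
      tree(h=1) -> return 6  (same call as traced above)
    -> return 14
    tree(h=2) -> return 14  (same call as traced above)
  -> return 30
  tree(h=3) -> return 30  (same call as traced above)
-> return 62

Final answer: 62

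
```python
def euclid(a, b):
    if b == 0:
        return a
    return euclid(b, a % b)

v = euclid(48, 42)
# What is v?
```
Call trace:
euclid(a=48, b=42)
  euclid(a=42, b=6)
    euclid(a=6, b=0)
    -> return 6
  -> return 6
-> return 6

Final answer: 6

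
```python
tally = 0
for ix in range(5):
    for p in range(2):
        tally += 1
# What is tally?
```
Trace:
  tally=0
  tally=1, ix=0, p=0
  tally=2, ix=0, p=1
  tally=3, ix=1, p=0
  tally=4, ix=1, p=1
  tally=5, ix=2, p=0
  tally=6, ix=2, p=1
  tally=7, ix=3, p=0
  tally=8, ix=3, p=1
  tally=9, ix=4, p=0
  tally=10, ix=4, p=1

Final answer: 10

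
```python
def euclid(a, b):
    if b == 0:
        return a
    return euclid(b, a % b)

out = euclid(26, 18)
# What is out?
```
Call trace:
euclid(a=26, b=18)
  euclid(a=18, b=8)
    euclid(a=8, b=2)
      euclid(a=2, b=0)
      -> return 2
    -> return 2
  -> return 2
-> return 2

Final answer: 2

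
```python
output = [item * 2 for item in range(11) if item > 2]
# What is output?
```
Trace:
  item=0
  item=1
  item=2
  item=3
  item=4
  item=5
  item=6
  item=7
  item=8
  item=9
  item=10
  output=[6, 8, 10, 12, 14, 16, 18, 20]

Final answer: [6, 8, 10, 12, 14, 16, 18, 20]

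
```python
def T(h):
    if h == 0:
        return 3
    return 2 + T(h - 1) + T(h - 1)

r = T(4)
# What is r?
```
Call trace (a repeated sub-call is expanded the first time; later identical calls just restate its return value):
T(h=4)
  T(h=3)
    T(h=2)
      T(h=1)
        T(h=0)
        -> return 3
        T(h=0)
        -> return 3
      -> return 8
      T(h=1) -> return 8  (same call as traced above)
    -> return 18
    T(h=2) -> return 18  (same call as traced above)
  -> return 38
  T(h=3) -> return 38  (same call as traced above)
-> return 78

Final answer: 78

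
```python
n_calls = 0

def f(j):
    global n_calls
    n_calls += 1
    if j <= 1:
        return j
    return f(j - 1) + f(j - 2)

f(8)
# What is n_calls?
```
Call trace (a repeated sub-call is expanded the first time; later identical calls just restate its return value):
f(j=8)
  f(j=7)
    f(j=6)
      f(j=5)
        f(j=4)
          f(j=3)
            f(j=2)
              f(j=1)
              -> return 1
              f(j=0)
              -> return 0
            -> return 1
            f(j=1)
            -> return 1
          -> return 2
          f(j=2) -> return 1  (same call as traced above)
        -> return 3
        f(j=3) -> return 2  (same call as traced above)
      -> return 5
      f(j=4) -> return 3  (same call as traced above)
    -> return 8
    f(j=5) -> return 5  (same call as traced above)
  -> return 13
  f(j=6) -> return 8  (same call as traced above)
-> return 21

n_calls is incremented once per call, so count the calls in each subtree. Let C(j) = number of calls made by f(j).
C(0) = C(1) = 1 (base case, no recursion); C(j) = 1 + C(j - 1) + C(j - 2) otherwise.
C(2) = 1 + C(1) + C(0) = 1 + 1 + 1 = 3
C(3) = 1 + C(2) + C(1) = 1 + 3 + 1 = 5
C(4) = 1 + C(3) + C(2) = 1 + 5 + 3 = 9
C(5) = 1 + C(4) + C(3) = 1 + 9 + 5 = 15
C(6) = 1 + C(5) + C(4) = 1 + 15 + 9 = 25
C(7) = 1 + C(6) + C(5) = 1 + 25 + 15 = 41
C(8) = 1 + C(7) + C(6) = 1 + 41 + 25 = 67
n_calls = C(8) = 67

Final answer: 67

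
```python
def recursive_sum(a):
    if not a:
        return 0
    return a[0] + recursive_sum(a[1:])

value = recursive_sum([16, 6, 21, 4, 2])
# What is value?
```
Call trace:
recursive_sum(a=[16, 6, 21, 4, 2])
  recursive_sum(a=[6, 21, 4, 2])
    recursive_sum(a=[21, 4, 2])
      recursive_sum(a=[4, 2])
        recursive_sum(a=[2])
          recursive_sum(a=[])
          -> return 0
        -> return 2
      -> return 6
    -> return 27
  -> return 33
-> return 49

Final answer: 49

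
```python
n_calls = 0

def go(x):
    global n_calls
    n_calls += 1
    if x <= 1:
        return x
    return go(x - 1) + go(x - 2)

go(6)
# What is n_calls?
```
Call trace (a repeated sub-call is expanded the first time; later identical calls just restate its return value):
go(x=6)
  go(x=5)
    go(x=4)
      go(x=3)
        go(x=2)
          go(x=1)
          -> return 1
          go(x=0)
          -> return 0
        -> return 1
        go(x=1)
        -> return 1
      -> return 2
      go(x=2) -> return 1  (same call as traced above)
    -> return 3
    go(x=3) -> return 2  (same call as traced above)
  -> return 5
  go(x=4) -> return 3  (same call as traced above)
-> return 8

n_calls is incremented once per call, so count the calls in each subtree. Let C(x) = number of calls made by go(x).
C(0) = C(1) = 1 (base case, no recursion); C(x) = 1 + C(x - 1) + C(x - 2) otherwise.
C(2) = 1 + C(1) + C(0) = 1 + 1 + 1 = 3
C(3) = 1 + C(2) + C(1) = 1 + 3 + 1 = 5
C(4) = 1 + C(3) + C(2) = 1 + 5 + 3 = 9
C(5) = 1 + C(4) + C(3) = 1 + 9 + 5 = 15
C(6) = 1 + C(5) + C(4) = 1 + 15 + 9 = 25
n_calls = C(6) = 25

Final answer: 25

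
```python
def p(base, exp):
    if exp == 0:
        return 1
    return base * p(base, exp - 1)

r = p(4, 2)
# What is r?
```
Call trace:
p(base=4, exp=2)
  p(base=4, exp=1)
    p(base=4, exp=0)
    -> return 1
  -> return 4
-> return 16

Final answer: 16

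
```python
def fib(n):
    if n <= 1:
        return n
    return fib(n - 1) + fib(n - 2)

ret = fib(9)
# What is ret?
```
Call trace (a repeated sub-call is expanded the first time; later identical calls just restate its return value):
fib(n=9)
  fib(n=8)
    fib(n=7)
      fib(n=6)
        fib(n=5)
          fib(n=4)
            fib(n=3)
              fib(n=2)
                fib(n=1)
                -> return 1
                fib(n=0)
                -> return 0
              -> return 1
              fib(n=1)
              -> return 1
            -> return 2
            fib(n=2) -> return 1  (same call as traced above)
          -> return 3
          fib(n=3) -> return 2  (same call as traced above)
        -> return 5
        fib(n=4) -> return 3  (same call as traced above)
      -> return 8
      fib(n=5) -> return 5  (same call as traced above)
    -> return 13
    fib(n=6) -> return 8  (same call as traced above)
  -> return 21
  fib(n=7) -> return 13  (same call as traced above)
-> return 34

Final answer: 34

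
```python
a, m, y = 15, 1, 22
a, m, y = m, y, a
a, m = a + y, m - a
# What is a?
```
Trace:
  a=15, m=1, y=22
  a=1, m=22, y=15
  a=16, m=21, y=15

Final answer: 16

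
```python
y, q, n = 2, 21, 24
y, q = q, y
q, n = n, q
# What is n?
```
Trace:
  y=2, q=21, n=24
  y=21, q=2, n=24
  y=21, q=24, n=2

Final answer: 2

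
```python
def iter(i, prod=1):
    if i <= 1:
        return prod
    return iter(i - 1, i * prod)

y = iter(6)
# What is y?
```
Call trace:
iter(i=6, prod=1)
  iter(i=5, prod=6)
    iter(i=4, prod=30)
      iter(i=3, prod=120)
        iter(i=2, prod=360)
          iter(i=1, prod=720)
          -> return 720
        -> return 720
      -> return 720
    -> return 720
  -> return 720
-> return 720

Final answer: 720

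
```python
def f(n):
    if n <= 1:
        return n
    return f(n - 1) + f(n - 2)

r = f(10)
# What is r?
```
Call trace (a repeated sub-call is expanded the first time; later identical calls just restate its return value):
f(n=10)
  f(n=9)
    f(n=8)
      f(n=7)
        f(n=6)
          f(n=5)
            f(n=4)
              f(n=3)
                f(n=2)
                  f(n=1)
                  -> return 1
                  f(n=0)
                  -> return 0
                -> return 1
                f(n=1)
                -> return 1
              -> return 2
              f(n=2) -> return 1  (same call as traced above)
            -> return 3
            f(n=3) -> return 2  (same call as traced above)
          -> return 5
          f(n=4) -> return 3  (same call as traced above)
        -> return 8
        f(n=5) -> return 5  (same call as traced above)
      -> return 13
      f(n=6) -> return 8  (same call as traced above)
    -> return 21
    f(n=7) -> return 13  (same call as traced above)
  -> return 34
  f(n=8) -> return 21  (same call as traced above)
-> return 55

Final answer: 55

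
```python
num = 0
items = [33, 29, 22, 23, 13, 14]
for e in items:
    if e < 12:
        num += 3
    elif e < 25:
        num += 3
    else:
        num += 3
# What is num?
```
Trace:
  num=0
  num=3, e=33
  num=6, e=29
  num=9, e=22
  num=12, e=23
  num=15, e=13
  num=18, e=14

Final answer: 18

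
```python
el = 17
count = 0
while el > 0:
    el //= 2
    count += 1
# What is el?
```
Trace:
  el=17
  el=17, count=0
  el=8, count=1
  el=4, count=2
  el=2, count=3
  el=1, count=4
  el=0, count=5

Final answer: 0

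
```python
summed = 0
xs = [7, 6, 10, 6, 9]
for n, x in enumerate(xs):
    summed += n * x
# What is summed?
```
Trace:
  summed=0
  summed=0, n=0, x=7
  summed=6, n=1, x=6
  summed=26, n=2, x=10
  summed=44, n=3, x=6
  summed=80, n=4, x=9

Final answer: 80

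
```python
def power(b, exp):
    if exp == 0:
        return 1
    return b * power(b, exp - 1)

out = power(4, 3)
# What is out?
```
Call trace:
power(b=4, exp=3)
  power(b=4, exp=2)
    power(b=4, exp=1)
      power(b=4, exp=0)
      -> return 1
    -> return 4
  -> return 16
-> return 64

Final answer: 64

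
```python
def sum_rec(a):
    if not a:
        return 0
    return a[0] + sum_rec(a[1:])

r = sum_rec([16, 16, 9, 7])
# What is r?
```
Call trace:
sum_rec(a=[16, 16, 9, 7])
  sum_rec(a=[16, 9, 7])
    sum_rec(a=[9, 7])
      sum_rec(a=[7])
        sum_rec(a=[])
        -> return 0
      -> return 7
    -> return 16
  -> return 32
-> return 48

Final answer: 48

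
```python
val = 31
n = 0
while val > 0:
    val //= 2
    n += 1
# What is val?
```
Trace:
  val=31
  val=31, n=0
  val=15, n=1
  val=7, n=2
  val=3, n=3
  val=1, n=4
  val=0, n=5

Final answer: 0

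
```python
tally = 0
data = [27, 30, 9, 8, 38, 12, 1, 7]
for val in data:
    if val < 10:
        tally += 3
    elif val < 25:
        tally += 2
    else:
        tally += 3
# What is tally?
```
Trace:
  tally=0
  tally=3, val=27
  tally=6, val=30
  tally=9, val=9
  tally=12, val=8
  tally=15, val=38
  tally=17, val=12
  tally=20, val=1
  tally=23, val=7

Final answer: 23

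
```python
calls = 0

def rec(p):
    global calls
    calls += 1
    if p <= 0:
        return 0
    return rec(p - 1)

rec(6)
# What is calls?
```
Call trace:
rec(p=6)
  rec(p=5)
    rec(p=4)
      rec(p=3)
        rec(p=2)
          rec(p=1)
            rec(p=0)
            -> return 0
          -> return 0
        -> return 0
      -> return 0
    -> return 0
  -> return 0
-> return 0

calls is incremented once per call. rec is entered once for each p = 6, 5, 4, 3, 2, 1, 0 (the p <= 0 call returns without recursing), i.e. 6 + 1 calls.
calls = 7

Final answer: 7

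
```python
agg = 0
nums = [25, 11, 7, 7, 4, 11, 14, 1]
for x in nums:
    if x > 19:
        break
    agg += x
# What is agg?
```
Trace:
  agg=0
  agg=0, x=25

Final answer: 0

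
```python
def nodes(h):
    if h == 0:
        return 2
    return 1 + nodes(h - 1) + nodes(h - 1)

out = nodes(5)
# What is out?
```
Call trace (a repeated sub-call is expanded the first time; later identical calls just restate its return value):
nodes(h=5)
  nodes(h=4)
    nodes(h=3)
      nodes(h=2)
        nodes(h=1)
          nodes(h=0)
          -> return 2
          nodes(h=0)
          -> return 2
        -> return 5
        nodes(h=1) -> return 5  (same call as traced above)
      -> return 11
      nodes(h=2) -> return 11  (same call as traced above)
    -> return 23
    nodes(h=3) -> return 23  (same call as traced above)
  -> return 47
  nodes(h=4) -> return 47  (same call as traced above)
-> return 95

Final answer: 95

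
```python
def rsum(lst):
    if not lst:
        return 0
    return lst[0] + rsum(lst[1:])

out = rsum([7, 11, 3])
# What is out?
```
Call trace:
rsum(lst=[7, 11, 3])
  rsum(lst=[11, 3])
    rsum(lst=[3])
      rsum(lst=[])
      -> return 0
    -> return 3
  -> return 14
-> return 21

Final answer: 21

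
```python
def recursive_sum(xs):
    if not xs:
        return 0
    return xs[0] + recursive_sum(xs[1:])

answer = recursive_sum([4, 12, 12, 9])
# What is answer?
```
Call trace:
recursive_sum(xs=[4, 12, 12, 9])
  recursive_sum(xs=[12, 12, 9])
    recursive_sum(xs=[12, 9])
      recursive_sum(xs=[9])
        recursive_sum(xs=[])
        -> return 0
      -> return 9
    -> return 21
  -> return 33
-> return 37

Final answer: 37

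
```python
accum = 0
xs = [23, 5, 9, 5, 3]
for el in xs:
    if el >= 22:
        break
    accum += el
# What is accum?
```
Trace:
  accum=0
  accum=0, el=23

Final answer: 0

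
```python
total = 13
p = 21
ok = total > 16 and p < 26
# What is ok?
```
Trace:
  total=13
  total=13, p=21
  total=13, p=21, ok=False

Final answer: False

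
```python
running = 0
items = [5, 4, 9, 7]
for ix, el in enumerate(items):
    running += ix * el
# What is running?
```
Trace:
  running=0
  running=0, ix=0, el=5
  running=4, ix=1, el=4
  running=22, ix=2, el=9
  running=43, ix=3, el=7

Final answer: 43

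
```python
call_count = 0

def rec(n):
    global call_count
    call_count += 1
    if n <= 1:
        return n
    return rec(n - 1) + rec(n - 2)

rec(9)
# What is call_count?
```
Call trace (a repeated sub-call is expanded the first time; later identical calls just restate its return value):
rec(n=9)
  rec(n=8)
    rec(n=7)
      rec(n=6)
        rec(n=5)
          rec(n=4)
            rec(n=3)
              rec(n=2)
                rec(n=1)
                -> return 1
                rec(n=0)
                -> return 0
              -> return 1
              rec(n=1)
              -> return 1
            -> return 2
            rec(n=2) -> return 1  (same call as traced above)
          -> return 3
          rec(n=3) -> return 2  (same call as traced above)
        -> return 5
        rec(n=4) -> return 3  (same call as traced above)
      -> return 8
      rec(n=5) -> return 5  (same call as traced above)
    -> return 13
    rec(n=6) -> return 8  (same call as traced above)
  -> return 21
  rec(n=7) -> return 13  (same call as traced above)
-> return 34

call_count is incremented once per call, so count the calls in each subtree. Let C(n) = number of calls made by rec(n).
C(0) = C(1) = 1 (base case, no recursion); C(n) = 1 + C(n - 1) + C(n - 2) otherwise.
C(2) = 1 + C(1) + C(0) = 1 + 1 + 1 = 3
C(3) = 1 + C(2) + C(1) = 1 + 3 + 1 = 5
C(4) = 1 + C(3) + C(2) = 1 + 5 + 3 = 9
C(5) = 1 + C(4) + C(3) = 1 + 9 + 5 = 15
C(6) = 1 + C(5) + C(4) = 1 + 15 + 9 = 25
C(7) = 1 + C(6) + C(5) = 1 + 25 + 15 = 41
C(8) = 1 + C(7) + C(6) = 1 + 41 + 25 = 67
C(9) = 1 + C(8) + C(7) = 1 + 67 + 41 = 109
call_count = C(9) = 109

Final answer: 109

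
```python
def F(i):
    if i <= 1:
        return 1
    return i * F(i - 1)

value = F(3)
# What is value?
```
Call trace:
F(i=3)
  F(i=2)
    F(i=1)
    -> return 1
  -> return 2
-> return 6

Final answer: 6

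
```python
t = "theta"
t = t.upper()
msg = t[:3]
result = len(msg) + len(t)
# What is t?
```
Trace:
  t='theta'
  t='THETA'
  t='THETA', msg='THE'
  t='THETA', msg='THE', result=8

Final answer: 'THETA'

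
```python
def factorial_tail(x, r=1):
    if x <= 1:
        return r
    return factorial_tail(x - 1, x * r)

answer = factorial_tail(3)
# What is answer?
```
Call trace:
factorial_tail(x=3, r=1)
  factorial_tail(x=2, r=3)
    factorial_tail(x=1, r=6)
    -> return 6
  -> return 6
-> return 6

Final answer: 6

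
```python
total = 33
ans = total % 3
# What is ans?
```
Trace:
  total=33
  total=33, ans=0

Final answer: 0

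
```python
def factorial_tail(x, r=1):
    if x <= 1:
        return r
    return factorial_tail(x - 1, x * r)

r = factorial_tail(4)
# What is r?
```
Call trace:
factorial_tail(x=4, r=1)
  factorial_tail(x=3, r=4)
    factorial_tail(x=2, r=12)
      factorial_tail(x=1, r=24)
      -> return 24
    -> return 24
  -> return 24
-> return 24

Final answer: 24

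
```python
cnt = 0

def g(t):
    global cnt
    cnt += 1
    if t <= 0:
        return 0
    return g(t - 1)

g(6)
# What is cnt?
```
Call trace:
g(t=6)
  g(t=5)
    g(t=4)
      g(t=3)
        g(t=2)
          g(t=1)
            g(t=0)
            -> return 0
          -> return 0
        -> return 0
      -> return 0
    -> return 0
  -> return 0
-> return 0

cnt is incremented once per call. g is entered once for each t = 6, 5, 4, 3, 2, 1, 0 (the t <= 0 call returns without recursing), i.e. 6 + 1 calls.
cnt = 7

Final answer: 7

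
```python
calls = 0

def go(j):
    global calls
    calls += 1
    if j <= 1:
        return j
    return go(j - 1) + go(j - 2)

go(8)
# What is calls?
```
Call trace (a repeated sub-call is expanded the first time; later identical calls just restate its return value):
go(j=8)
  go(j=7)
    go(j=6)
      go(j=5)
        go(j=4)
          go(j=3)
            go(j=2)
              go(j=1)
              -> return 1
              go(j=0)
              -> return 0
            -> return 1
            go(j=1)
            -> return 1
          -> return 2
          go(j=2) -> return 1  (same call as traced above)
        -> return 3
        go(j=3) -> return 2  (same call as traced above)
      -> return 5
      go(j=4) -> return 3  (same call as traced above)
    -> return 8
    go(j=5) -> return 5  (same call as traced above)
  -> return 13
  go(j=6) -> return 8  (same call as traced above)
-> return 21

calls is incremented once per call, so count the calls in each subtree. Let C(j) = number of calls made by go(j).
C(0) = C(1) = 1 (base case, no recursion); C(j) = 1 + C(j - 1) + C(j - 2) otherwise.
C(2) = 1 + C(1) + C(0) = 1 + 1 + 1 = 3
C(3) = 1 + C(2) + C(1) = 1 + 3 + 1 = 5
C(4) = 1 + C(3) + C(2) = 1 + 5 + 3 = 9
C(5) = 1 + C(4) + C(3) = 1 + 9 + 5 = 15
C(6) = 1 + C(5) + C(4) = 1 + 15 + 9 = 25
C(7) = 1 + C(6) + C(5) = 1 + 25 + 15 = 41
C(8) = 1 + C(7) + C(6) = 1 + 41 + 25 = 67
calls = C(8) = 67

Final answer: 67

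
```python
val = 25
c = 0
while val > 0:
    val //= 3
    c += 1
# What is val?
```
Trace:
  val=25
  val=25, c=0
  val=8, c=1
  val=2, c=2
  val=0, c=3

Final answer: 0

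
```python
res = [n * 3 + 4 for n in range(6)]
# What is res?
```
Trace:
  n=0
  n=1
  n=2
  n=3
  n=4
  n=5
  res=[4, 7, 10, 13, 16, 19]

Final answer: [4, 7, 10, 13, 16, 19]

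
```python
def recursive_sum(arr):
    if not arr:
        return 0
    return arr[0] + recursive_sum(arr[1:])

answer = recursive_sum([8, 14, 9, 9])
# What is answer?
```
Call trace:
recursive_sum(arr=[8, 14, 9, 9])
  recursive_sum(arr=[14, 9, 9])
    recursive_sum(arr=[9, 9])
      recursive_sum(arr=[9])
        recursive_sum(arr=[])
        -> return 0
      -> return 9
    -> return 18
  -> return 32
-> return 40

Final answer: 40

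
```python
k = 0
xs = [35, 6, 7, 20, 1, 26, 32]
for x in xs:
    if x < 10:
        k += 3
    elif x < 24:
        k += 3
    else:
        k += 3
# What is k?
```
Trace:
  k=0
  k=3, x=35
  k=6, x=6
  k=9, x=7
  k=12, x=20
  k=15, x=1
  k=18, x=26
  k=21, x=32

Final answer: 21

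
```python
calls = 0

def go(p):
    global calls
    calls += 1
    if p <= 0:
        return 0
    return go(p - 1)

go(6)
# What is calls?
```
Call trace:
go(p=6)
  go(p=5)
    go(p=4)
      go(p=3)
        go(p=2)
          go(p=1)
            go(p=0)
            -> return 0
          -> return 0
        -> return 0
      -> return 0
    -> return 0
  -> return 0
-> return 0

calls is incremented once per call. go is entered once for each p = 6, 5, 4, 3, 2, 1, 0 (the p <= 0 call returns without recursing), i.e. 6 + 1 calls.
calls = 7

Final answer: 7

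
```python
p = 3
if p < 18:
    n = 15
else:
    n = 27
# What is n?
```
Trace:
  p=3
  p=3, n=15

Final answer: 15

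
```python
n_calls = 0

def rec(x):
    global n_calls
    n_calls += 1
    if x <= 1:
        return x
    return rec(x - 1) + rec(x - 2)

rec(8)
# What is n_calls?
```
Call trace (a repeated sub-call is expanded the first time; later identical calls just restate its return value):
rec(x=8)
  rec(x=7)
    rec(x=6)
      rec(x=5)
        rec(x=4)
          rec(x=3)
            rec(x=2)
              rec(x=1)
              -> return 1
              rec(x=0)
              -> return 0
            -> return 1
            rec(x=1)
            -> return 1
          -> return 2
          rec(x=2) -> return 1  (same call as traced above)
        -> return 3
        rec(x=3) -> return 2  (same call as traced above)
      -> return 5
      rec(x=4) -> return 3  (same call as traced above)
    -> return 8
    rec(x=5) -> return 5  (same call as traced above)
  -> return 13
  rec(x=6) -> return 8  (same call as traced above)
-> return 21

n_calls is incremented once per call, so count the calls in each subtree. Let C(x) = number of calls made by rec(x).
C(0) = C(1) = 1 (base case, no recursion); C(x) = 1 + C(x - 1) + C(x - 2) otherwise.
C(2) = 1 + C(1) + C(0) = 1 + 1 + 1 = 3
C(3) = 1 + C(2) + C(1) = 1 + 3 + 1 = 5
C(4) = 1 + C(3) + C(2) = 1 + 5 + 3 = 9
C(5) = 1 + C(4) + C(3) = 1 + 9 + 5 = 15
C(6) = 1 + C(5) + C(4) = 1 + 15 + 9 = 25
C(7) = 1 + C(6) + C(5) = 1 + 25 + 15 = 41
C(8) = 1 + C(7) + C(6) = 1 + 41 + 25 = 67
n_calls = C(8) = 67

Final answer: 67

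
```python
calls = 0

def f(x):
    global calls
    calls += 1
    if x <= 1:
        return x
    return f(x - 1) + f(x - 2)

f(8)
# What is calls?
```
Call trace (a repeated sub-call is expanded the first time; later identical calls just restate its return value):
f(x=8)
  f(x=7)
    f(x=6)
      f(x=5)
        f(x=4)
          f(x=3)
            f(x=2)
              f(x=1)
              -> return 1
              f(x=0)
              -> return 0
            -> return 1
            f(x=1)
            -> return 1
          -> return 2
          f(x=2) -> return 1  (same call as traced above)
        -> return 3
        f(x=3) -> return 2  (same call as traced above)
      -> return 5
      f(x=4) -> return 3  (same call as traced above)
    -> return 8
    f(x=5) -> return 5  (same call as traced above)
  -> return 13
  f(x=6) -> return 8  (same call as traced above)
-> return 21

calls is incremented once per call, so count the calls in each subtree. Let C(x) = number of calls made by f(x).
C(0) = C(1) = 1 (base case, no recursion); C(x) = 1 + C(x - 1) + C(x - 2) otherwise.
C(2) = 1 + C(1) + C(0) = 1 + 1 + 1 = 3
C(3) = 1 + C(2) + C(1) = 1 + 3 + 1 = 5
C(4) = 1 + C(3) + C(2) = 1 + 5 + 3 = 9
C(5) = 1 + C(4) + C(3) = 1 + 9 + 5 = 15
C(6) = 1 + C(5) + C(4) = 1 + 15 + 9 = 25
C(7) = 1 + C(6) + C(5) = 1 + 25 + 15 = 41
C(8) = 1 + C(7) + C(6) = 1 + 41 + 25 = 67
calls = C(8) = 67

Final answer: 67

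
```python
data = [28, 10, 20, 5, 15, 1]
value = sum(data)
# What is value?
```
Trace:
  data=[28, 10, 20, 5, 15, 1]
  data=[28, 10, 20, 5, 15, 1], value=79

Final answer: 79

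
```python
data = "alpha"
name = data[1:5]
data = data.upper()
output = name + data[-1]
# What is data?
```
Trace:
  data='alpha'
  data='alpha', name='lpha'
  data='ALPHA', name='lpha'
  data='ALPHA', name='lpha', output='lphaA'

Final answer: 'ALPHA'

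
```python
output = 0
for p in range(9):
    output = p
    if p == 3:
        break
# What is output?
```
Trace:
  output=0
  output=0, p=0
  output=1, p=1
  output=2, p=2
  output=3, p=3

Final answer: 3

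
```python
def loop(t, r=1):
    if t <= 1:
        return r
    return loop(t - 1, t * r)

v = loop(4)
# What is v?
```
Call trace:
loop(t=4, r=1)
  loop(t=3, r=4)
    loop(t=2, r=12)
      loop(t=1, r=24)
      -> return 24
    -> return 24
  -> return 24
-> return 24

Final answer: 24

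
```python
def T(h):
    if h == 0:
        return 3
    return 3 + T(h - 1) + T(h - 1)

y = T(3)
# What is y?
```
Call trace (a repeated sub-call is expanded the first time; later identical calls just restate its return value):
T(h=3)
  T(h=2)
    T(h=1)
      T(h=0)
      -> return 3
      T(h=0)
      -> return 3
    -> return 9
    T(h=1) -> return 9  (same call as traced above)
  -> return 21
  T(h=2) -> return 21  (same call as traced above)
-> return 45

Final answer: 45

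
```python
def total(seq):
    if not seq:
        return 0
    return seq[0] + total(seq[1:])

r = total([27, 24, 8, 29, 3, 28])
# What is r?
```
Call trace:
total(seq=[27, 24, 8, 29, 3, 28])
  total(seq=[24, 8, 29, 3, 28])
    total(seq=[8, 29, 3, 28])
      total(seq=[29, 3, 28])
        total(seq=[3, 28])
          total(seq=[28])
            total(seq=[])
            -> return 0
          -> return 28
        -> return 31
      -> return 60
    -> return 68
  -> return 92
-> return 119

Final answer: 119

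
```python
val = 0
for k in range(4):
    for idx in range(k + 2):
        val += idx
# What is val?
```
Trace:
  val=0
  val=0, k=0, idx=0
  val=1, k=0, idx=1
  val=1, k=1, idx=0
  val=2, k=1, idx=1
  val=4, k=1, idx=2
  val=4, k=2, idx=0
  val=5, k=2, idx=1
  val=7, k=2, idx=2
  val=10, k=2, idx=3
  val=10, k=3, idx=0
  val=11, k=3, idx=1
  val=13, k=3, idx=2
  val=16, k=3, idx=3
  val=20, k=3, idx=4

Final answer: 20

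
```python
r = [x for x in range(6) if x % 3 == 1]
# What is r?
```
Trace:
  x=0
  x=1
  x=2
  x=3
  x=4
  x=5
  r=[1, 4]

Final answer: [1, 4]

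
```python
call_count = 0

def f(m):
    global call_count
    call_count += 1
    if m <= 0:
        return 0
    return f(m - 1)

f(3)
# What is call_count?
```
Call trace:
f(m=3)
  f(m=2)
    f(m=1)
      f(m=0)
      -> return 0
    -> return 0
  -> return 0
-> return 0

call_count is incremented once per call. f is entered once for each m = 3, 2, 1, 0 (the m <= 0 call returns without recursing), i.e. 3 + 1 calls.
call_count = 4

Final answer: 4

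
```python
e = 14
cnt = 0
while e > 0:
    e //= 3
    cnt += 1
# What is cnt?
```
Trace:
  e=14
  e=14, cnt=0
  e=4, cnt=1
  e=1, cnt=2
  e=0, cnt=3

Final answer: 3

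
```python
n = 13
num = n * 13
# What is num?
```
Trace:
  n=13
  n=13, num=169

Final answer: 169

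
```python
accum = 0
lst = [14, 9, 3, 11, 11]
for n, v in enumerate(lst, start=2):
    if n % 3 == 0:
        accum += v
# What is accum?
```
Trace:
  accum=0
  accum=0, n=2, v=14
  accum=9, n=3, v=9
  accum=9, n=4, v=3
  accum=9, n=5, v=11
  accum=20, n=6, v=11

Final answer: 20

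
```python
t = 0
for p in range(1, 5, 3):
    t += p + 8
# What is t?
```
Trace:
  t=0
  t=9, p=1
  t=21, p=4

Final answer: 21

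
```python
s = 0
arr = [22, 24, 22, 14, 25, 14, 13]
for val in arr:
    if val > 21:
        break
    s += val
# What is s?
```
Trace:
  s=0
  s=0, val=22

Final answer: 0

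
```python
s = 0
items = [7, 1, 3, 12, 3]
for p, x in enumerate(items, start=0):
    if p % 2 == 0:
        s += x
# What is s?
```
Trace:
  s=0
  s=7, p=0, x=7
  s=7, p=1, x=1
  s=10, p=2, x=3
  s=10, p=3, x=12
  s=13, p=4, x=3

Final answer: 13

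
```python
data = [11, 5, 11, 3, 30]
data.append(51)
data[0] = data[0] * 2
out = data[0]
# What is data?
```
Trace:
  data=[11, 5, 11, 3, 30]
  data=[11, 5, 11, 3, 30, 51]
  data=[22, 5, 11, 3, 30, 51]
  data=[22, 5, 11, 3, 30, 51], out=22

Final answer: [22, 5, 11, 3, 30, 51]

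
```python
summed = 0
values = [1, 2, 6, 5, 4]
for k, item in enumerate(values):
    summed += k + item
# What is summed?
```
Trace:
  summed=0
  summed=1, k=0, item=1
  summed=4, k=1, item=2
  summed=12, k=2, item=6
  summed=20, k=3, item=5
  summed=28, k=4, item=4

Final answer: 28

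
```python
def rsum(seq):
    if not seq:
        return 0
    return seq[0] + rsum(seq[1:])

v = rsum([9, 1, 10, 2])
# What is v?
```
Call trace:
rsum(seq=[9, 1, 10, 2])
  rsum(seq=[1, 10, 2])
    rsum(seq=[10, 2])
      rsum(seq=[2])
        rsum(seq=[])
        -> return 0
      -> return 2
    -> return 12
  -> return 13
-> return 22

Final answer: 22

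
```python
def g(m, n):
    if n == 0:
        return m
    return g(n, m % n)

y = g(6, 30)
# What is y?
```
Call trace:
g(m=6, n=30)
  g(m=30, n=6)
    g(m=6, n=0)
    -> return 6
  -> return 6
-> return 6

Final answer: 6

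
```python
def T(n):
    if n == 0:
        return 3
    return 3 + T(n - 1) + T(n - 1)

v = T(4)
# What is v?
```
Call trace (a repeated sub-call is expanded the first time; later identical calls just restate its return value):
T(n=4)
  T(n=3)
    T(n=2)
      T(n=1)
        T(n=0)
        -> return 3
        T(n=0)
        -> return 3
      -> return 9
      T(n=1) -> return 9  (same call as traced above)
    -> return 21
    T(n=2) -> return 21  (same call as traced above)
  -> return 45
  T(n=3) -> return 45  (same call as traced above)
-> return 93

Final answer: 93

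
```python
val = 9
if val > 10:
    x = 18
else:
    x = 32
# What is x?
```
Trace:
  val=9
  val=9, x=32

Final answer: 32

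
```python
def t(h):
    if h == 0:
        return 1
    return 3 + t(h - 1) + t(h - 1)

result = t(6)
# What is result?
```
Call trace (a repeated sub-call is expanded the first time; later identical calls just restate its return value):
t(h=6)
  t(h=5)
    t(h=4)
      t(h=3)
        t(h=2)
          t(h=1)
            t(h=0)
            -> return 1
            t(h=0)
            -> return 1
          -> return 5
          t(h=1) -> return 5  (same call as traced above)
        -> return 13
        t(h=2) -> return 13  (same call as traced above)
      -> return 29
      t(h=3) -> return 29  (same call as traced above)
    -> return 61
    t(h=4) -> return 61  (same call as traced above)
  -> return 125
  t(h=5) -> return 125  (same call as traced above)
-> return 253

Final answer: 253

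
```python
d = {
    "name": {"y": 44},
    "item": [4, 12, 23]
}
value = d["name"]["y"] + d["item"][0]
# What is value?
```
Trace:
  d={'name': {'y': 44}, 'item': [4, 12, 23]}
  d={'name': {'y': 44}, 'item': [4, 12, 23]}, value=48

Final answer: 48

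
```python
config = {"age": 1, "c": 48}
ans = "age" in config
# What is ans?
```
Trace:
  config={'age': 1, 'c': 48}
  config={'age': 1, 'c': 48}, ans=True

Final answer: True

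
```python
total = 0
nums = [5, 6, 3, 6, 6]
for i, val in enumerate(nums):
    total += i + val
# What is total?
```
Trace:
  total=0
  total=5, i=0, val=5
  total=12, i=1, val=6
  total=17, i=2, val=3
  total=26, i=3, val=6
  total=36, i=4, val=6

Final answer: 36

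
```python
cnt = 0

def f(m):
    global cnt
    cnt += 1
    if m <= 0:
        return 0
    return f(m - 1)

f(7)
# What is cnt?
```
Call trace:
f(m=7)
  f(m=6)
    f(m=5)
      f(m=4)
        f(m=3)
          f(m=2)
            f(m=1)
              f(m=0)
              -> return 0
            -> return 0
          -> return 0
        -> return 0
      -> return 0
    -> return 0
  -> return 0
-> return 0

cnt is incremented once per call. f is entered once for each m = 7, 6, 5, 4, 3, 2, 1, 0 (the m <= 0 call returns without recursing), i.e. 7 + 1 calls.
cnt = 8

Final answer: 8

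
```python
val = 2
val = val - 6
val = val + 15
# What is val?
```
Trace:
  val=2
  val=-4
  val=11

Final answer: 11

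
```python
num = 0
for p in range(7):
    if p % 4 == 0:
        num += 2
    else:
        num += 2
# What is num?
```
Trace:
  num=0
  num=2, p=0
  num=4, p=1
  num=6, p=2
  num=8, p=3
  num=10, p=4
  num=12, p=5
  num=14, p=6

Final answer: 14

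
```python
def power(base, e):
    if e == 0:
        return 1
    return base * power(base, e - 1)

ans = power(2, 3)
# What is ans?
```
Call trace:
power(base=2, e=3)
  power(base=2, e=2)
    power(base=2, e=1)
      power(base=2, e=0)
      -> return 1
    -> return 2
  -> return 4
-> return 8

Final answer: 8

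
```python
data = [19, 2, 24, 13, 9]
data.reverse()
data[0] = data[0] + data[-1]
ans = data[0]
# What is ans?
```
Trace:
  data=[19, 2, 24, 13, 9]
  data=[9, 13, 24, 2, 19]
  data=[28, 13, 24, 2, 19]
  data=[28, 13, 24, 2, 19], ans=28

Final answer: 28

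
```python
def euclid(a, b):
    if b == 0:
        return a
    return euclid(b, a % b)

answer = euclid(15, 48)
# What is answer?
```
Call trace:
euclid(a=15, b=48)
  euclid(a=48, b=15)
    euclid(a=15, b=3)
      euclid(a=3, b=0)
      -> return 3
    -> return 3
  -> return 3
-> return 3

Final answer: 3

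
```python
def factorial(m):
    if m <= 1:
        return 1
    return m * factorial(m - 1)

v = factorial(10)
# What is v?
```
Call trace:
factorial(m=10)
  factorial(m=9)
    factorial(m=8)
      factorial(m=7)
        factorial(m=6)
          factorial(m=5)
            factorial(m=4)
              factorial(m=3)
                factorial(m=2)
                  factorial(m=1)
                  -> return 1
                -> return 2
              -> return 6
            -> return 24
          -> return 120
        -> return 720
      -> return 5040
    -> return 40320
  -> return 362880
-> return 3628800

Final answer: 3628800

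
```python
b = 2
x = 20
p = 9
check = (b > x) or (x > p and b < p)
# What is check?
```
Trace:
  b=2
  b=2, x=20
  b=2, x=20, p=9
  b=2, x=20, p=9, check=True

Final answer: True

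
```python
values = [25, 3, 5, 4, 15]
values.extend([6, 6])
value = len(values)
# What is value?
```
Trace:
  values=[25, 3, 5, 4, 15]
  values=[25, 3, 5, 4, 15, 6, 6]
  values=[25, 3, 5, 4, 15, 6, 6], value=7

Final answer: 7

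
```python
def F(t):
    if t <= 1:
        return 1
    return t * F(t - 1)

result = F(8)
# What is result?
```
Call trace:
F(t=8)
  F(t=7)
    F(t=6)
      F(t=5)
        F(t=4)
          F(t=3)
            F(t=2)
              F(t=1)
              -> return 1
            -> return 2
          -> return 6
        -> return 24
      -> return 120
    -> return 720
  -> return 5040
-> return 40320

Final answer: 40320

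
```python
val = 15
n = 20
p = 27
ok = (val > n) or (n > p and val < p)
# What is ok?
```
Trace:
  val=15
  val=15, n=20
  val=15, n=20, p=27
  val=15, n=20, p=27, ok=False

Final answer: False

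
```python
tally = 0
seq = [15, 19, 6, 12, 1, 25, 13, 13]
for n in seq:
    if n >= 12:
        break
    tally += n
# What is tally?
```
Trace:
  tally=0
  tally=0, n=15

Final answer: 0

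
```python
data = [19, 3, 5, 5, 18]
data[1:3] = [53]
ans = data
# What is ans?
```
Trace:
  data=[19, 3, 5, 5, 18]
  data=[19, 53, 5, 18]
  data=[19, 53, 5, 18], ans=[19, 53, 5, 18]

Final answer: [19, 53, 5, 18]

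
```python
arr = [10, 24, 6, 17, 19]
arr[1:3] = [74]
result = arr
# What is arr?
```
Trace:
  arr=[10, 24, 6, 17, 19]
  arr=[10, 74, 17, 19]
  arr=[10, 74, 17, 19], result=[10, 74, 17, 19]

Final answer: [10, 74, 17, 19]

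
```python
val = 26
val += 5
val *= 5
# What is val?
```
Trace:
  val=26
  val=31
  val=155

Final answer: 155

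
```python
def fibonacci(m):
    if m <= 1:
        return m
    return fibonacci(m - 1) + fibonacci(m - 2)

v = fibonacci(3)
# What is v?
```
Call trace:
fibonacci(m=3)
  fibonacci(m=2)
    fibonacci(m=1)
    -> return 1
    fibonacci(m=0)
    -> return 0
  -> return 1
  fibonacci(m=1)
  -> return 1
-> return 2

Final answer: 2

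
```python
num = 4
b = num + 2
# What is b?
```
Trace:
  num=4
  num=4, b=6

Final answer: 6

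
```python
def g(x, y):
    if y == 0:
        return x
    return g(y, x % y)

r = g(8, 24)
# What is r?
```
Call trace:
g(x=8, y=24)
  g(x=24, y=8)
    g(x=8, y=0)
    -> return 8
  -> return 8
-> return 8

Final answer: 8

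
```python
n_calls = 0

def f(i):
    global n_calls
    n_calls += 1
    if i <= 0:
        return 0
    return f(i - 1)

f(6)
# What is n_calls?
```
Call trace:
f(i=6)
  f(i=5)
    f(i=4)
      f(i=3)
        f(i=2)
          f(i=1)
            f(i=0)
            -> return 0
          -> return 0
        -> return 0
      -> return 0
    -> return 0
  -> return 0
-> return 0

n_calls is incremented once per call. f is entered once for each i = 6, 5, 4, 3, 2, 1, 0 (the i <= 0 call returns without recursing), i.e. 6 + 1 calls.
n_calls = 7

Final answer: 7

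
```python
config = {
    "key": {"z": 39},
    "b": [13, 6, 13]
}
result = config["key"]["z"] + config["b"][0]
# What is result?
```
Trace:
  config={'key': {'z': 39}, 'b': [13, 6, 13]}
  config={'key': {'z': 39}, 'b': [13, 6, 13]}, result=52

Final answer: 52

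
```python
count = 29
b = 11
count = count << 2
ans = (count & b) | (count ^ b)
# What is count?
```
Trace:
  count=29
  count=29, b=11
  count=116, b=11
  count=116, b=11, ans=127

Final answer: 116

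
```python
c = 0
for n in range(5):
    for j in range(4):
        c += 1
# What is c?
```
Trace:
  c=0
  c=1, n=0, j=0
  c=2, n=0, j=1
  c=3, n=0, j=2
  c=4, n=0, j=3
  c=5, n=1, j=0
  c=6, n=1, j=1
  c=7, n=1, j=2
  c=8, n=1, j=3
  c=9, n=2, j=0
  c=10, n=2, j=1
  c=11, n=2, j=2
  c=12, n=2, j=3
  c=13, n=3, j=0
  c=14, n=3, j=1
  c=15, n=3, j=2
  c=16, n=3, j=3
  c=17, n=4, j=0
  c=18, n=4, j=1
  c=19, n=4, j=2
  c=20, n=4, j=3

Final answer: 20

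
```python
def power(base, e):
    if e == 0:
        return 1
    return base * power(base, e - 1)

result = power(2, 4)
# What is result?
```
Call trace:
power(base=2, e=4)
  power(base=2, e=3)
    power(base=2, e=2)
      power(base=2, e=1)
        power(base=2, e=0)
        -> return 1
      -> return 2
    -> return 4
  -> return 8
-> return 16

Final answer: 16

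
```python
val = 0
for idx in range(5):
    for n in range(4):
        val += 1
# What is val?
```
Trace:
  val=0
  val=1, idx=0, n=0
  val=2, idx=0, n=1
  val=3, idx=0, n=2
  val=4, idx=0, n=3
  val=5, idx=1, n=0
  val=6, idx=1, n=1
  val=7, idx=1, n=2
  val=8, idx=1, n=3
  val=9, idx=2, n=0
  val=10, idx=2, n=1
  val=11, idx=2, n=2
  val=12, idx=2, n=3
  val=13, idx=3, n=0
  val=14, idx=3, n=1
  val=15, idx=3, n=2
  val=16, idx=3, n=3
  val=17, idx=4, n=0
  val=18, idx=4, n=1
  val=19, idx=4, n=2
  val=20, idx=4, n=3

Final answer: 20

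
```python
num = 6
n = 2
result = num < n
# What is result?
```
Trace:
  num=6
  num=6, n=2
  num=6, n=2, result=False

Final answer: False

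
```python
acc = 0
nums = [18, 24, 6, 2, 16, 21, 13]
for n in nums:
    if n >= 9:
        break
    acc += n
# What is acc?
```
Trace:
  acc=0
  acc=0, n=18

Final answer: 0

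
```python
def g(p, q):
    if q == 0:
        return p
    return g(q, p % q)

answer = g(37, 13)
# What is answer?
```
Call trace:
g(p=37, q=13)
  g(p=13, q=11)
    g(p=11, q=2)
      g(p=2, q=1)
        g(p=1, q=0)
        -> return 1
      -> return 1
    -> return 1
  -> return 1
-> return 1

Final answer: 1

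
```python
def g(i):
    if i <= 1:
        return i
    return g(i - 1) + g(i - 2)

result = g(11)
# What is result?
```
Call trace (a repeated sub-call is expanded the first time; later identical calls just restate its return value):
g(i=11)
  g(i=10)
    g(i=9)
      g(i=8)
        g(i=7)
          g(i=6)
            g(i=5)
              g(i=4)
                g(i=3)
                  g(i=2)
                    g(i=1)
                    -> return 1
                    g(i=0)
                    -> return 0
                  -> return 1
                  g(i=1)
                  -> return 1
                -> return 2
                g(i=2) -> return 1  (same call as traced above)
              -> return 3
              g(i=3) -> return 2  (same call as traced above)
            -> return 5
            g(i=4) -> return 3  (same call as traced above)
          -> return 8
          g(i=5) -> return 5  (same call as traced above)
        -> return 13
        g(i=6) -> return 8  (same call as traced above)
      -> return 21
      g(i=7) -> return 13  (same call as traced above)
    -> return 34
    g(i=8) -> return 21  (same call as traced above)
  -> return 55
  g(i=9) -> return 34  (same call as traced above)
-> return 89

Final answer: 89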